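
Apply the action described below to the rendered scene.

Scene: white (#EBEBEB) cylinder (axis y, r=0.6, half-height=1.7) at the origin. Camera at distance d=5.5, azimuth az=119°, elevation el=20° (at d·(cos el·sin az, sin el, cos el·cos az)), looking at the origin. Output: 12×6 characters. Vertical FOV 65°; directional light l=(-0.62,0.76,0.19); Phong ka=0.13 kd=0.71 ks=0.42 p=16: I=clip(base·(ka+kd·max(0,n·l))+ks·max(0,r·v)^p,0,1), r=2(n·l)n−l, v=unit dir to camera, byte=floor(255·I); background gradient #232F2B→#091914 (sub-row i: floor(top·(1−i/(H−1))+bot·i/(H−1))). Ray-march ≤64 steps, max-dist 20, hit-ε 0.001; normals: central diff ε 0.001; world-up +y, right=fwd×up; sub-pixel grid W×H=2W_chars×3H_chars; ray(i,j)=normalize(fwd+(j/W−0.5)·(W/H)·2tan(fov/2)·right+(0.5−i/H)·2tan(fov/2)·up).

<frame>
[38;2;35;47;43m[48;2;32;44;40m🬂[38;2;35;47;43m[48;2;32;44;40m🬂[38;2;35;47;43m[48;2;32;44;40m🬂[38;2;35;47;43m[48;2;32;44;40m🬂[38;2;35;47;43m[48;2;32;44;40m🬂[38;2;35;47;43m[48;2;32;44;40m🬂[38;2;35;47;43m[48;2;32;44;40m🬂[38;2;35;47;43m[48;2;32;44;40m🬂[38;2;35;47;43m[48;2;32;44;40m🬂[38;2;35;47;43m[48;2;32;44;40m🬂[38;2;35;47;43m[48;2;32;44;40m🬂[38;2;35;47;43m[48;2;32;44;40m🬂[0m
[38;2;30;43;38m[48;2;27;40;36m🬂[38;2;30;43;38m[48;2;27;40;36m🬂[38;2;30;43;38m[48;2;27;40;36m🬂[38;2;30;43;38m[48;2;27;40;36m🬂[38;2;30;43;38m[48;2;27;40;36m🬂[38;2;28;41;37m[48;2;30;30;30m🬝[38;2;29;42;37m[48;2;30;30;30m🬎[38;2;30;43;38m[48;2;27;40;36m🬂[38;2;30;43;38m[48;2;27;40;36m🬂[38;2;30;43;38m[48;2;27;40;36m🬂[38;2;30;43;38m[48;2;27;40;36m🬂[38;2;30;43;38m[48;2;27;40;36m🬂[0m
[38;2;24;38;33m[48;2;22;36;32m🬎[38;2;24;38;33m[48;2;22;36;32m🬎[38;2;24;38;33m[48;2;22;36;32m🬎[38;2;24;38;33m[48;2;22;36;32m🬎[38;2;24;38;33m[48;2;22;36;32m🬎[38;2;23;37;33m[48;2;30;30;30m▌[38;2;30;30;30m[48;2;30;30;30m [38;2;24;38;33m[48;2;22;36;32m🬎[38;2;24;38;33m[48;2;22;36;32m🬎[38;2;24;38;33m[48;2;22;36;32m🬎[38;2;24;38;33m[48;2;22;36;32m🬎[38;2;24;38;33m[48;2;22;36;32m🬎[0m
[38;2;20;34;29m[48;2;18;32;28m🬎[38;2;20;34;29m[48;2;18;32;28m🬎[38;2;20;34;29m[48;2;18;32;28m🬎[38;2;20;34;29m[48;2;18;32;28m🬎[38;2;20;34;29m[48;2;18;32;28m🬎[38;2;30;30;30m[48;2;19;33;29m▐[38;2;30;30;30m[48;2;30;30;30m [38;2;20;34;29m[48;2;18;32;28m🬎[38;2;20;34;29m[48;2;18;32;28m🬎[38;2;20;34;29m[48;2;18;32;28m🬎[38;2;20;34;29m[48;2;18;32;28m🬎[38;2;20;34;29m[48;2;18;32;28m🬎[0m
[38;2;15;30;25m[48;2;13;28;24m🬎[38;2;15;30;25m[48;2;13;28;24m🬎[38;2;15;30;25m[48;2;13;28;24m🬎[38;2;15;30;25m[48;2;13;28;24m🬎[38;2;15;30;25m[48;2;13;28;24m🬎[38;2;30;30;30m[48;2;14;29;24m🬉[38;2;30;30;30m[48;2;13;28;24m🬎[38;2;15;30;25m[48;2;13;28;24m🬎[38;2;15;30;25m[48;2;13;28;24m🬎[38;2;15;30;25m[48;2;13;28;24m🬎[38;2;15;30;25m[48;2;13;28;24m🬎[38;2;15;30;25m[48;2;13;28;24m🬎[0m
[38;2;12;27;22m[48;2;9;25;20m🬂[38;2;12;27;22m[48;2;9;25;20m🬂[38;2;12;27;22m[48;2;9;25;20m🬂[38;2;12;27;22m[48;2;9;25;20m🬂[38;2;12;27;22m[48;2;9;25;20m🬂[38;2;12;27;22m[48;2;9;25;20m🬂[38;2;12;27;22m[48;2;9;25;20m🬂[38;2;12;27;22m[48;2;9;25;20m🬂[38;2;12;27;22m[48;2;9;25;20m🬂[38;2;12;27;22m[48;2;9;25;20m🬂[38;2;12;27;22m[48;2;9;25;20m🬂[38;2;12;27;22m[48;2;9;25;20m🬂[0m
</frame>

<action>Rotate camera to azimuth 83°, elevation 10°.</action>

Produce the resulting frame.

<frame>
[38;2;35;47;43m[48;2;32;44;40m🬂[38;2;35;47;43m[48;2;32;44;40m🬂[38;2;35;47;43m[48;2;32;44;40m🬂[38;2;35;47;43m[48;2;32;44;40m🬂[38;2;35;47;43m[48;2;32;44;40m🬂[38;2;35;47;43m[48;2;32;44;40m🬂[38;2;35;47;43m[48;2;32;44;40m🬂[38;2;35;47;43m[48;2;32;44;40m🬂[38;2;35;47;43m[48;2;32;44;40m🬂[38;2;35;47;43m[48;2;32;44;40m🬂[38;2;35;47;43m[48;2;32;44;40m🬂[38;2;35;47;43m[48;2;32;44;40m🬂[0m
[38;2;30;43;38m[48;2;27;40;36m🬂[38;2;30;43;38m[48;2;27;40;36m🬂[38;2;30;43;38m[48;2;27;40;36m🬂[38;2;30;43;38m[48;2;27;40;36m🬂[38;2;30;43;38m[48;2;27;40;36m🬂[38;2;28;41;37m[48;2;30;30;30m🬝[38;2;29;42;37m[48;2;30;30;30m🬎[38;2;30;43;38m[48;2;27;40;36m🬂[38;2;30;43;38m[48;2;27;40;36m🬂[38;2;30;43;38m[48;2;27;40;36m🬂[38;2;30;43;38m[48;2;27;40;36m🬂[38;2;30;43;38m[48;2;27;40;36m🬂[0m
[38;2;24;38;33m[48;2;22;36;32m🬎[38;2;24;38;33m[48;2;22;36;32m🬎[38;2;24;38;33m[48;2;22;36;32m🬎[38;2;24;38;33m[48;2;22;36;32m🬎[38;2;24;38;33m[48;2;22;36;32m🬎[38;2;23;37;33m[48;2;30;30;30m▌[38;2;30;30;30m[48;2;30;30;30m [38;2;24;38;33m[48;2;22;36;32m🬎[38;2;24;38;33m[48;2;22;36;32m🬎[38;2;24;38;33m[48;2;22;36;32m🬎[38;2;24;38;33m[48;2;22;36;32m🬎[38;2;24;38;33m[48;2;22;36;32m🬎[0m
[38;2;20;34;29m[48;2;18;32;28m🬎[38;2;20;34;29m[48;2;18;32;28m🬎[38;2;20;34;29m[48;2;18;32;28m🬎[38;2;20;34;29m[48;2;18;32;28m🬎[38;2;20;34;29m[48;2;18;32;28m🬎[38;2;30;30;30m[48;2;19;33;29m▐[38;2;30;30;30m[48;2;30;30;30m [38;2;20;34;29m[48;2;18;32;28m🬎[38;2;20;34;29m[48;2;18;32;28m🬎[38;2;20;34;29m[48;2;18;32;28m🬎[38;2;20;34;29m[48;2;18;32;28m🬎[38;2;20;34;29m[48;2;18;32;28m🬎[0m
[38;2;15;30;25m[48;2;13;28;24m🬎[38;2;15;30;25m[48;2;13;28;24m🬎[38;2;15;30;25m[48;2;13;28;24m🬎[38;2;15;30;25m[48;2;13;28;24m🬎[38;2;15;30;25m[48;2;13;28;24m🬎[38;2;30;30;30m[48;2;14;29;24m🬉[38;2;30;30;30m[48;2;13;28;24m🬎[38;2;15;30;25m[48;2;13;28;24m🬎[38;2;15;30;25m[48;2;13;28;24m🬎[38;2;15;30;25m[48;2;13;28;24m🬎[38;2;15;30;25m[48;2;13;28;24m🬎[38;2;15;30;25m[48;2;13;28;24m🬎[0m
[38;2;12;27;22m[48;2;9;25;20m🬂[38;2;12;27;22m[48;2;9;25;20m🬂[38;2;12;27;22m[48;2;9;25;20m🬂[38;2;12;27;22m[48;2;9;25;20m🬂[38;2;12;27;22m[48;2;9;25;20m🬂[38;2;12;27;22m[48;2;9;25;20m🬂[38;2;12;27;22m[48;2;9;25;20m🬂[38;2;12;27;22m[48;2;9;25;20m🬂[38;2;12;27;22m[48;2;9;25;20m🬂[38;2;12;27;22m[48;2;9;25;20m🬂[38;2;12;27;22m[48;2;9;25;20m🬂[38;2;12;27;22m[48;2;9;25;20m🬂[0m
</frame>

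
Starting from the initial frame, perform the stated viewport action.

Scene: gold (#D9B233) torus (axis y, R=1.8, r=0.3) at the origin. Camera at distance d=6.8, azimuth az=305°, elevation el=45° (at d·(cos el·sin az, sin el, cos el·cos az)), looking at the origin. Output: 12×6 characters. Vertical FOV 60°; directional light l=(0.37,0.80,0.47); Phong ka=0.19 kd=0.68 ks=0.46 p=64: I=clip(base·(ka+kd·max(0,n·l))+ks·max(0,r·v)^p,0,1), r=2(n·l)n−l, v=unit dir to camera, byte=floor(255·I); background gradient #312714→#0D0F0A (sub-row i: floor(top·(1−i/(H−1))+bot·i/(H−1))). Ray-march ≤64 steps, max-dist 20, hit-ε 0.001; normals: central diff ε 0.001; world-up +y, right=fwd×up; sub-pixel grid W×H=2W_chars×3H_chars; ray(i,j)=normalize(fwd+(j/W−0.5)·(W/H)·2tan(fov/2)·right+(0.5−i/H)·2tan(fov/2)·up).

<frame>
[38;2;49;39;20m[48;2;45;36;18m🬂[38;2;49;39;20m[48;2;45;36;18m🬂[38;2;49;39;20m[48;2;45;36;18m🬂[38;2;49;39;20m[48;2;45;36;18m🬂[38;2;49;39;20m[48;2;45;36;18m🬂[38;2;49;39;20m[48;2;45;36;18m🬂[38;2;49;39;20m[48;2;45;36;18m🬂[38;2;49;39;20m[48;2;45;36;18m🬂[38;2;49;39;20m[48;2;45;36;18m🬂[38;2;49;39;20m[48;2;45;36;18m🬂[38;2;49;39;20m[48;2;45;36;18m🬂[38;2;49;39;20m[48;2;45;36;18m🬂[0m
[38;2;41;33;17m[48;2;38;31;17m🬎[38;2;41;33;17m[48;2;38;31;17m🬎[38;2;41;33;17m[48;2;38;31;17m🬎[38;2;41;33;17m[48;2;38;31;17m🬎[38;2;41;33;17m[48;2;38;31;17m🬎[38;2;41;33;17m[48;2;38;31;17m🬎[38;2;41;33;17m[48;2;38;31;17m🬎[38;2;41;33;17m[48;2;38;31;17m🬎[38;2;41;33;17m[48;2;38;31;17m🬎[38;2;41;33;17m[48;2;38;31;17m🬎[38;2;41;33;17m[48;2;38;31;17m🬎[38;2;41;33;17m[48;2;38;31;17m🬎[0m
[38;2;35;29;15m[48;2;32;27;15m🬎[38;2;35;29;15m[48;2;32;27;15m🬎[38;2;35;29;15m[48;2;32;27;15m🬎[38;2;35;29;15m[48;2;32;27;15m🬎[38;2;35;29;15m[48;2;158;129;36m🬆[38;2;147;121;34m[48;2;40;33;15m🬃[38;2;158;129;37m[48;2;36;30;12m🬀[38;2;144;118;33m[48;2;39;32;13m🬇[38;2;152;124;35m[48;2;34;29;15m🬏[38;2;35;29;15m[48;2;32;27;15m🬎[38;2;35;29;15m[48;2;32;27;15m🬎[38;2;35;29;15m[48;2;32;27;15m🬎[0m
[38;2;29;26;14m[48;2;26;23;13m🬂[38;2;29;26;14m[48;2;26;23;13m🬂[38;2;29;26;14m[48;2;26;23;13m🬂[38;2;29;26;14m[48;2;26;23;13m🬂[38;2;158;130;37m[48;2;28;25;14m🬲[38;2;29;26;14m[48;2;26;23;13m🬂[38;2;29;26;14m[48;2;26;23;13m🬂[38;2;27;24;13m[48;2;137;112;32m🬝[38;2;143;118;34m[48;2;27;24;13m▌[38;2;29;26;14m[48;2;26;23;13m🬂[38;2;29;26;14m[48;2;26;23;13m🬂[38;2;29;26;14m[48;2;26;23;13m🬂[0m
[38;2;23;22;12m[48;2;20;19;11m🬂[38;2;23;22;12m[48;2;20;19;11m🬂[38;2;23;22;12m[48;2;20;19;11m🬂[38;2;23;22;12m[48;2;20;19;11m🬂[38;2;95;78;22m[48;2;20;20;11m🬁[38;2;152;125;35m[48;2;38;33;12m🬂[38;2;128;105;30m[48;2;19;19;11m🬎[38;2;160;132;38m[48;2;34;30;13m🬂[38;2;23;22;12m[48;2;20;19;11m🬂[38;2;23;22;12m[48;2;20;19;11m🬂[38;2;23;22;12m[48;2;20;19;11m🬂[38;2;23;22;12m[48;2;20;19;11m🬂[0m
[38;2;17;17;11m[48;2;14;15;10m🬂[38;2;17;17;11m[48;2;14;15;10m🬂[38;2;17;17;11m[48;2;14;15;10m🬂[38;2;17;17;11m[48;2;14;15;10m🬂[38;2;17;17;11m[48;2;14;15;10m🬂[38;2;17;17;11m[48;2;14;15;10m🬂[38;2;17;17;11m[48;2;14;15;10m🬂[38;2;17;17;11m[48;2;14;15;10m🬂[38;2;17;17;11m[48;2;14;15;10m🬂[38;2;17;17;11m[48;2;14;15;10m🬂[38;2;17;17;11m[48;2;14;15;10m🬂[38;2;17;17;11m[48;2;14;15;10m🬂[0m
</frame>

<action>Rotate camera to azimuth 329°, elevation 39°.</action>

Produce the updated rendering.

<frame>
[38;2;49;39;20m[48;2;45;36;18m🬂[38;2;49;39;20m[48;2;45;36;18m🬂[38;2;49;39;20m[48;2;45;36;18m🬂[38;2;49;39;20m[48;2;45;36;18m🬂[38;2;49;39;20m[48;2;45;36;18m🬂[38;2;49;39;20m[48;2;45;36;18m🬂[38;2;49;39;20m[48;2;45;36;18m🬂[38;2;49;39;20m[48;2;45;36;18m🬂[38;2;49;39;20m[48;2;45;36;18m🬂[38;2;49;39;20m[48;2;45;36;18m🬂[38;2;49;39;20m[48;2;45;36;18m🬂[38;2;49;39;20m[48;2;45;36;18m🬂[0m
[38;2;41;33;17m[48;2;38;31;17m🬎[38;2;41;33;17m[48;2;38;31;17m🬎[38;2;41;33;17m[48;2;38;31;17m🬎[38;2;41;33;17m[48;2;38;31;17m🬎[38;2;41;33;17m[48;2;38;31;17m🬎[38;2;41;33;17m[48;2;38;31;17m🬎[38;2;41;33;17m[48;2;38;31;17m🬎[38;2;41;33;17m[48;2;38;31;17m🬎[38;2;41;33;17m[48;2;38;31;17m🬎[38;2;41;33;17m[48;2;38;31;17m🬎[38;2;41;33;17m[48;2;38;31;17m🬎[38;2;41;33;17m[48;2;38;31;17m🬎[0m
[38;2;35;29;15m[48;2;32;27;15m🬎[38;2;35;29;15m[48;2;32;27;15m🬎[38;2;35;29;15m[48;2;32;27;15m🬎[38;2;35;29;15m[48;2;32;27;15m🬎[38;2;35;29;15m[48;2;154;126;35m🬆[38;2;183;153;59m[48;2;34;28;15m🬋[38;2;98;80;22m[48;2;34;28;15m🬋[38;2;140;115;32m[48;2;36;30;14m🬋[38;2;157;129;36m[48;2;34;29;15m🬏[38;2;35;29;15m[48;2;32;27;15m🬎[38;2;35;29;15m[48;2;32;27;15m🬎[38;2;35;29;15m[48;2;32;27;15m🬎[0m
[38;2;29;26;14m[48;2;26;23;13m🬂[38;2;29;26;14m[48;2;26;23;13m🬂[38;2;29;26;14m[48;2;26;23;13m🬂[38;2;29;26;14m[48;2;26;23;13m🬂[38;2;166;136;38m[48;2;52;44;17m🬣[38;2;29;26;14m[48;2;26;23;13m🬂[38;2;29;26;14m[48;2;26;23;13m🬂[38;2;27;24;13m[48;2;163;133;38m🬝[38;2;148;121;34m[48;2;27;24;13m▌[38;2;29;26;14m[48;2;26;23;13m🬂[38;2;29;26;14m[48;2;26;23;13m🬂[38;2;29;26;14m[48;2;26;23;13m🬂[0m
[38;2;23;22;12m[48;2;20;19;11m🬂[38;2;23;22;12m[48;2;20;19;11m🬂[38;2;23;22;12m[48;2;20;19;11m🬂[38;2;23;22;12m[48;2;20;19;11m🬂[38;2;83;68;19m[48;2;20;20;11m🬁[38;2;143;117;33m[48;2;25;22;10m🬂[38;2;164;135;39m[48;2;43;37;13m🬂[38;2;164;135;40m[48;2;20;19;11m🬂[38;2;23;22;12m[48;2;20;19;11m🬂[38;2;23;22;12m[48;2;20;19;11m🬂[38;2;23;22;12m[48;2;20;19;11m🬂[38;2;23;22;12m[48;2;20;19;11m🬂[0m
[38;2;17;17;11m[48;2;14;15;10m🬂[38;2;17;17;11m[48;2;14;15;10m🬂[38;2;17;17;11m[48;2;14;15;10m🬂[38;2;17;17;11m[48;2;14;15;10m🬂[38;2;17;17;11m[48;2;14;15;10m🬂[38;2;17;17;11m[48;2;14;15;10m🬂[38;2;17;17;11m[48;2;14;15;10m🬂[38;2;17;17;11m[48;2;14;15;10m🬂[38;2;17;17;11m[48;2;14;15;10m🬂[38;2;17;17;11m[48;2;14;15;10m🬂[38;2;17;17;11m[48;2;14;15;10m🬂[38;2;17;17;11m[48;2;14;15;10m🬂[0m
</frame>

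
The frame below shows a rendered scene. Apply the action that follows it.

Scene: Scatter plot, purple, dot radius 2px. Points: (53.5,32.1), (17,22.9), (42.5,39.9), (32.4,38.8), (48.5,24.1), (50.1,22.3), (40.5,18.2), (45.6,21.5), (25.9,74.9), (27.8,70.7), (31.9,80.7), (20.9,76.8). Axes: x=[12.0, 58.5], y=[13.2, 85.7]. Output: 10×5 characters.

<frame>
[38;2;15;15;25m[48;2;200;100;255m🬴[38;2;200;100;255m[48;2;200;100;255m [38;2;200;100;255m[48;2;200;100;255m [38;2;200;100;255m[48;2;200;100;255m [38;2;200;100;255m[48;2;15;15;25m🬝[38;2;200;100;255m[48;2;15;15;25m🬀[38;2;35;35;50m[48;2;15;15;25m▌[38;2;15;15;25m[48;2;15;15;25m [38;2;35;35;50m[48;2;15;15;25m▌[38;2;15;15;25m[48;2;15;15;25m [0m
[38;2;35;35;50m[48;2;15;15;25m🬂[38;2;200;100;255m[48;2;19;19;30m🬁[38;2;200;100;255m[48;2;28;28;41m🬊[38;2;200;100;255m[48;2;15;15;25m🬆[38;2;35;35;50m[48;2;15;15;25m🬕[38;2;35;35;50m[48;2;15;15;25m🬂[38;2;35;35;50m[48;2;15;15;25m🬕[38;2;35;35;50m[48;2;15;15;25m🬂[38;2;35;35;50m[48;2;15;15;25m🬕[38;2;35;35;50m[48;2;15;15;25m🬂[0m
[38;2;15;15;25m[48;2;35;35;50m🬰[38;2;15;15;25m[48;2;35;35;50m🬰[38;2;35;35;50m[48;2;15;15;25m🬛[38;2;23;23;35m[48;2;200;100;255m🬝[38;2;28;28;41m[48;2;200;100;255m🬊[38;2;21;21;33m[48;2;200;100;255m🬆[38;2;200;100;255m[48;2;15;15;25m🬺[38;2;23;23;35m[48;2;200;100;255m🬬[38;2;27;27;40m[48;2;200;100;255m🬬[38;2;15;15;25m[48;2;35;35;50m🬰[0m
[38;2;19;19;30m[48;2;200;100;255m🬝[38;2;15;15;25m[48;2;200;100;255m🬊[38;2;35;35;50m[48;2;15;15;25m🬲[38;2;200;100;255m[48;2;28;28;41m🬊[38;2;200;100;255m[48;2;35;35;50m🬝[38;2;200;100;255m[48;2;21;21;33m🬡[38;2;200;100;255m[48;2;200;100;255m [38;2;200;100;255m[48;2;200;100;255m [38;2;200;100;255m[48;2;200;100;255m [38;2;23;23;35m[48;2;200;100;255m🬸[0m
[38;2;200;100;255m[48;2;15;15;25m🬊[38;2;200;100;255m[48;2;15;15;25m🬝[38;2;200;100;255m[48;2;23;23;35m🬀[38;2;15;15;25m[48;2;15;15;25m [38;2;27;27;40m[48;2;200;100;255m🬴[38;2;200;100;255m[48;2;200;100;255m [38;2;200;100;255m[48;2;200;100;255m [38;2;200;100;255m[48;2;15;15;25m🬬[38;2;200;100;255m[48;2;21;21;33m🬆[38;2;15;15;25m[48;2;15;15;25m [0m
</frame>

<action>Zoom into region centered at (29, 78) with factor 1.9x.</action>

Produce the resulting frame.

<frame>
[38;2;15;15;25m[48;2;15;15;25m [38;2;15;15;25m[48;2;15;15;25m [38;2;35;35;50m[48;2;15;15;25m▌[38;2;15;15;25m[48;2;15;15;25m [38;2;35;35;50m[48;2;15;15;25m▌[38;2;15;15;25m[48;2;15;15;25m [38;2;35;35;50m[48;2;15;15;25m▌[38;2;15;15;25m[48;2;15;15;25m [38;2;35;35;50m[48;2;15;15;25m▌[38;2;15;15;25m[48;2;15;15;25m [0m
[38;2;35;35;50m[48;2;15;15;25m🬂[38;2;23;23;35m[48;2;200;100;255m🬝[38;2;35;35;50m[48;2;15;15;25m🬕[38;2;35;35;50m[48;2;15;15;25m🬂[38;2;35;35;50m[48;2;15;15;25m🬕[38;2;28;28;41m[48;2;200;100;255m🬆[38;2;27;27;40m[48;2;200;100;255m🬬[38;2;35;35;50m[48;2;15;15;25m🬂[38;2;35;35;50m[48;2;15;15;25m🬕[38;2;35;35;50m[48;2;15;15;25m🬂[0m
[38;2;19;19;30m[48;2;200;100;255m🬴[38;2;200;100;255m[48;2;200;100;255m [38;2;200;100;255m[48;2;15;15;25m🬺[38;2;15;15;25m[48;2;200;100;255m🬀[38;2;35;35;50m[48;2;200;100;255m🬈[38;2;200;100;255m[48;2;15;15;25m🬬[38;2;200;100;255m[48;2;28;28;41m🬆[38;2;15;15;25m[48;2;35;35;50m🬰[38;2;35;35;50m[48;2;15;15;25m🬛[38;2;15;15;25m[48;2;35;35;50m🬰[0m
[38;2;15;15;25m[48;2;35;35;50m🬎[38;2;23;23;35m[48;2;200;100;255m🬺[38;2;35;35;50m[48;2;15;15;25m🬲[38;2;200;100;255m[48;2;28;28;41m🬊[38;2;200;100;255m[48;2;35;35;50m🬝[38;2;200;100;255m[48;2;23;23;35m🬀[38;2;35;35;50m[48;2;15;15;25m🬲[38;2;15;15;25m[48;2;35;35;50m🬎[38;2;35;35;50m[48;2;15;15;25m🬲[38;2;15;15;25m[48;2;35;35;50m🬎[0m
[38;2;15;15;25m[48;2;15;15;25m [38;2;15;15;25m[48;2;15;15;25m [38;2;35;35;50m[48;2;15;15;25m▌[38;2;15;15;25m[48;2;15;15;25m [38;2;35;35;50m[48;2;15;15;25m▌[38;2;15;15;25m[48;2;15;15;25m [38;2;35;35;50m[48;2;15;15;25m▌[38;2;15;15;25m[48;2;15;15;25m [38;2;35;35;50m[48;2;15;15;25m▌[38;2;15;15;25m[48;2;15;15;25m [0m
</frame>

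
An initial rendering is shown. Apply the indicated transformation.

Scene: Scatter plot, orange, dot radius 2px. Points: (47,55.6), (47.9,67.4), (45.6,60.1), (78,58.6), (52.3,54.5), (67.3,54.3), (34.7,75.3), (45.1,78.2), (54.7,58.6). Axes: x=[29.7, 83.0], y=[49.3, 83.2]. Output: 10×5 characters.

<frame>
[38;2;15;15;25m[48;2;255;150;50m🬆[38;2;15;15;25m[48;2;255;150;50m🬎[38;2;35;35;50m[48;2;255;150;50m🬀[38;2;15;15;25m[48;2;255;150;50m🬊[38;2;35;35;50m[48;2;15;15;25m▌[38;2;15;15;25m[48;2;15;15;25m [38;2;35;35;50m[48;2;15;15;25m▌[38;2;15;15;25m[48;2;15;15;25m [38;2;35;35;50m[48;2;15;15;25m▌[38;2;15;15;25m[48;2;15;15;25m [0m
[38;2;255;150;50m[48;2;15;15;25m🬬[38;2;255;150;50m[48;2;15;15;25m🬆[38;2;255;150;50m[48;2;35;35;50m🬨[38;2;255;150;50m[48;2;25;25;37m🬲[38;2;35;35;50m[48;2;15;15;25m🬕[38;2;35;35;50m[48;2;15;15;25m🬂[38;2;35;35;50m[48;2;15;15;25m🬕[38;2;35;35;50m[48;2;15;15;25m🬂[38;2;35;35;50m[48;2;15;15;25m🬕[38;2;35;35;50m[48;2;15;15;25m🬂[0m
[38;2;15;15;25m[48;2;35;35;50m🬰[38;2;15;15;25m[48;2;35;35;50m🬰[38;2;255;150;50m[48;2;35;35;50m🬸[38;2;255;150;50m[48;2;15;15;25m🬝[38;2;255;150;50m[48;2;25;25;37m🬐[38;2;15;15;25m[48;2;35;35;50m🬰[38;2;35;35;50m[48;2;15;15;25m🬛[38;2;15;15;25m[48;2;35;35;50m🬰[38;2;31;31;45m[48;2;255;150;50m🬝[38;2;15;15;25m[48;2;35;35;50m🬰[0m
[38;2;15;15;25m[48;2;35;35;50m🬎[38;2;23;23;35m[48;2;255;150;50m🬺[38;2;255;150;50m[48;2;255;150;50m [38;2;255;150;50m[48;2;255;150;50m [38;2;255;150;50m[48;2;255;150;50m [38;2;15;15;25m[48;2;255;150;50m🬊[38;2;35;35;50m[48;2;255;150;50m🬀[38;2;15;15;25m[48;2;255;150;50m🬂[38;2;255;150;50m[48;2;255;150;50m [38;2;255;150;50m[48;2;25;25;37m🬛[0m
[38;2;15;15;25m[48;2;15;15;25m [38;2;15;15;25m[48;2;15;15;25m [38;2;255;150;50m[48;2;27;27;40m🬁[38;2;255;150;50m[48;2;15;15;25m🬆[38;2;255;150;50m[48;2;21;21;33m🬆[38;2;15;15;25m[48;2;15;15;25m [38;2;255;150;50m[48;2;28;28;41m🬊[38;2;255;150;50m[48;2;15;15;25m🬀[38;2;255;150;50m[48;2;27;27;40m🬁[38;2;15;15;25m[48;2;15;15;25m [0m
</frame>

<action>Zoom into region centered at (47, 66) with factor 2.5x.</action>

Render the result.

<frame>
[38;2;15;15;25m[48;2;15;15;25m [38;2;15;15;25m[48;2;15;15;25m [38;2;35;35;50m[48;2;15;15;25m▌[38;2;15;15;25m[48;2;15;15;25m [38;2;35;35;50m[48;2;15;15;25m▌[38;2;15;15;25m[48;2;15;15;25m [38;2;35;35;50m[48;2;15;15;25m▌[38;2;15;15;25m[48;2;15;15;25m [38;2;35;35;50m[48;2;15;15;25m▌[38;2;15;15;25m[48;2;15;15;25m [0m
[38;2;35;35;50m[48;2;15;15;25m🬂[38;2;35;35;50m[48;2;15;15;25m🬂[38;2;35;35;50m[48;2;15;15;25m🬕[38;2;35;35;50m[48;2;15;15;25m🬂[38;2;35;35;50m[48;2;255;150;50m🬆[38;2;255;150;50m[48;2;35;35;50m🬺[38;2;27;27;40m[48;2;255;150;50m🬬[38;2;35;35;50m[48;2;15;15;25m🬂[38;2;35;35;50m[48;2;15;15;25m🬕[38;2;35;35;50m[48;2;15;15;25m🬂[0m
[38;2;15;15;25m[48;2;35;35;50m🬰[38;2;15;15;25m[48;2;35;35;50m🬰[38;2;35;35;50m[48;2;15;15;25m🬛[38;2;15;15;25m[48;2;35;35;50m🬰[38;2;255;150;50m[48;2;31;31;45m🬁[38;2;255;150;50m[48;2;21;21;33m🬆[38;2;35;35;50m[48;2;15;15;25m🬛[38;2;15;15;25m[48;2;35;35;50m🬰[38;2;35;35;50m[48;2;15;15;25m🬛[38;2;15;15;25m[48;2;35;35;50m🬰[0m
[38;2;15;15;25m[48;2;35;35;50m🬎[38;2;15;15;25m[48;2;35;35;50m🬎[38;2;35;35;50m[48;2;15;15;25m🬲[38;2;15;15;25m[48;2;35;35;50m🬎[38;2;27;27;40m[48;2;255;150;50m🬬[38;2;15;15;25m[48;2;35;35;50m🬎[38;2;35;35;50m[48;2;15;15;25m🬲[38;2;15;15;25m[48;2;35;35;50m🬎[38;2;35;35;50m[48;2;15;15;25m🬲[38;2;15;15;25m[48;2;35;35;50m🬎[0m
[38;2;15;15;25m[48;2;15;15;25m [38;2;15;15;25m[48;2;15;15;25m [38;2;35;35;50m[48;2;15;15;25m▌[38;2;15;15;25m[48;2;255;150;50m🬐[38;2;255;150;50m[48;2;255;150;50m [38;2;15;15;25m[48;2;255;150;50m🬸[38;2;35;35;50m[48;2;15;15;25m▌[38;2;15;15;25m[48;2;255;150;50m🬆[38;2;255;150;50m[48;2;15;15;25m🬺[38;2;15;15;25m[48;2;255;150;50m🬬[0m
</frame>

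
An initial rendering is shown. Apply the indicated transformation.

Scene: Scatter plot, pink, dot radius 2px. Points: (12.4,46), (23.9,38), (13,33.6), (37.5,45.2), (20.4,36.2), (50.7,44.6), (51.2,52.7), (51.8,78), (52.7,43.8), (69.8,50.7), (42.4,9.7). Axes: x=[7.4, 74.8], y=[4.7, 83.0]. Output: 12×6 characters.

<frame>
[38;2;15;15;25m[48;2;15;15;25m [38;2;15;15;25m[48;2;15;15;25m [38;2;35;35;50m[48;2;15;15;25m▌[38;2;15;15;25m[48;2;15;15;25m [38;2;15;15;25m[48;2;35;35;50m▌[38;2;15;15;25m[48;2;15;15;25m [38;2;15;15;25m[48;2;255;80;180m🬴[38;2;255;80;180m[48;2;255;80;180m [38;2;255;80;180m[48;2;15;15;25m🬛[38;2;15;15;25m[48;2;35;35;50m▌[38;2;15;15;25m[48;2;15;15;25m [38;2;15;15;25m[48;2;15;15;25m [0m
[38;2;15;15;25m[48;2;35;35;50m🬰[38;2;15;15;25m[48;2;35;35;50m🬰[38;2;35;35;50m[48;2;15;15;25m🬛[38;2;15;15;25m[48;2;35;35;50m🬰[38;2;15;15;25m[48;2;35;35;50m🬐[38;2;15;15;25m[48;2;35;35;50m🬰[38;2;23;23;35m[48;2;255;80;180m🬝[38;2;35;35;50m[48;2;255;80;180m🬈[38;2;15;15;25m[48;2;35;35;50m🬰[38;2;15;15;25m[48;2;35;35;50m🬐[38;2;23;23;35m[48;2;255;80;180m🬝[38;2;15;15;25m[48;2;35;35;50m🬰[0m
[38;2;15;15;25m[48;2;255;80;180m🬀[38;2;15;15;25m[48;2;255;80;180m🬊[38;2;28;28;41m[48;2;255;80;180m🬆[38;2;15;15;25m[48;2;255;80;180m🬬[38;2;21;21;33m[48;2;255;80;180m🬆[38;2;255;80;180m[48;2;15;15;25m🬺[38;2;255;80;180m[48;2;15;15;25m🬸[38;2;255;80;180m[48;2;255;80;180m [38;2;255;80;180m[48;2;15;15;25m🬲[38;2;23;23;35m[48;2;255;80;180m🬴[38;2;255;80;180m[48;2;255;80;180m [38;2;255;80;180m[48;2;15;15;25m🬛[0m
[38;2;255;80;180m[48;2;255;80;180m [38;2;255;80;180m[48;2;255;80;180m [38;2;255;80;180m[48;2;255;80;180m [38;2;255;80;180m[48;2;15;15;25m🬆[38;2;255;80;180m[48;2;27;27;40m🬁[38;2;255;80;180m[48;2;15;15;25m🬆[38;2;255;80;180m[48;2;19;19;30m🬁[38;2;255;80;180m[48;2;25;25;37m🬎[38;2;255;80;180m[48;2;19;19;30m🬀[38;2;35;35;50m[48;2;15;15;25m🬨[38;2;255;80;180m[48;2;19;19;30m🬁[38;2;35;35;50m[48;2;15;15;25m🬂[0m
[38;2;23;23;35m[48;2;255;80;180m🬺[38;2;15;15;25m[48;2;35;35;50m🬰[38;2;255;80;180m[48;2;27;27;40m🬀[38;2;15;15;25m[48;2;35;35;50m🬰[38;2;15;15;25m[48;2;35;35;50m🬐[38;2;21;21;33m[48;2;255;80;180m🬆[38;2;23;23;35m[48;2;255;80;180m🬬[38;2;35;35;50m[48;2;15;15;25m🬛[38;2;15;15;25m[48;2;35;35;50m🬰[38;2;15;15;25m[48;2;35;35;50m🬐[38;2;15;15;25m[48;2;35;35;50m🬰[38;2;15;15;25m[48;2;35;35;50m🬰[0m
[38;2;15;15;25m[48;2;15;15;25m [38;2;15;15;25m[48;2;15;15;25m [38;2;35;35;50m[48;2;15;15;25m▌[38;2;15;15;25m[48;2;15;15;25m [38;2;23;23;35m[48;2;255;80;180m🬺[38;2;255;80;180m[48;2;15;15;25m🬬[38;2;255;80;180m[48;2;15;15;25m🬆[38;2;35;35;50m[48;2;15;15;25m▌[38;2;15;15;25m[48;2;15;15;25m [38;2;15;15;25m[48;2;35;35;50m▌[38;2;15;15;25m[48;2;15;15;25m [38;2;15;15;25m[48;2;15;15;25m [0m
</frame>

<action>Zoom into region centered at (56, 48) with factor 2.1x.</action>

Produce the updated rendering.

<frame>
[38;2;15;15;25m[48;2;15;15;25m [38;2;15;15;25m[48;2;15;15;25m [38;2;35;35;50m[48;2;15;15;25m▌[38;2;15;15;25m[48;2;15;15;25m [38;2;15;15;25m[48;2;35;35;50m▌[38;2;15;15;25m[48;2;15;15;25m [38;2;15;15;25m[48;2;15;15;25m [38;2;35;35;50m[48;2;15;15;25m▌[38;2;15;15;25m[48;2;15;15;25m [38;2;15;15;25m[48;2;35;35;50m▌[38;2;15;15;25m[48;2;15;15;25m [38;2;15;15;25m[48;2;15;15;25m [0m
[38;2;15;15;25m[48;2;35;35;50m🬰[38;2;15;15;25m[48;2;35;35;50m🬰[38;2;35;35;50m[48;2;15;15;25m🬛[38;2;23;23;35m[48;2;255;80;180m🬝[38;2;28;28;41m[48;2;255;80;180m🬊[38;2;15;15;25m[48;2;35;35;50m🬰[38;2;15;15;25m[48;2;35;35;50m🬰[38;2;35;35;50m[48;2;15;15;25m🬛[38;2;15;15;25m[48;2;35;35;50m🬰[38;2;15;15;25m[48;2;35;35;50m🬐[38;2;23;23;35m[48;2;255;80;180m🬝[38;2;15;15;25m[48;2;35;35;50m🬰[0m
[38;2;15;15;25m[48;2;15;15;25m [38;2;15;15;25m[48;2;15;15;25m [38;2;35;35;50m[48;2;15;15;25m▌[38;2;255;80;180m[48;2;15;15;25m🬨[38;2;255;80;180m[48;2;255;80;180m [38;2;255;80;180m[48;2;15;15;25m🬀[38;2;15;15;25m[48;2;15;15;25m [38;2;35;35;50m[48;2;15;15;25m▌[38;2;15;15;25m[48;2;15;15;25m [38;2;23;23;35m[48;2;255;80;180m🬴[38;2;255;80;180m[48;2;255;80;180m [38;2;255;80;180m[48;2;15;15;25m🬛[0m
[38;2;35;35;50m[48;2;15;15;25m🬂[38;2;35;35;50m[48;2;15;15;25m🬂[38;2;255;80;180m[48;2;31;31;45m🬇[38;2;255;80;180m[48;2;255;80;180m [38;2;255;80;180m[48;2;255;80;180m [38;2;255;80;180m[48;2;25;25;37m🬛[38;2;35;35;50m[48;2;15;15;25m🬂[38;2;35;35;50m[48;2;15;15;25m🬕[38;2;35;35;50m[48;2;15;15;25m🬂[38;2;35;35;50m[48;2;15;15;25m🬨[38;2;255;80;180m[48;2;19;19;30m🬁[38;2;35;35;50m[48;2;15;15;25m🬂[0m
[38;2;15;15;25m[48;2;35;35;50m🬰[38;2;15;15;25m[48;2;35;35;50m🬰[38;2;35;35;50m[48;2;15;15;25m🬛[38;2;23;23;35m[48;2;255;80;180m🬺[38;2;27;27;40m[48;2;255;80;180m🬺[38;2;15;15;25m[48;2;35;35;50m🬰[38;2;15;15;25m[48;2;35;35;50m🬰[38;2;35;35;50m[48;2;15;15;25m🬛[38;2;15;15;25m[48;2;35;35;50m🬰[38;2;15;15;25m[48;2;35;35;50m🬐[38;2;15;15;25m[48;2;35;35;50m🬰[38;2;15;15;25m[48;2;35;35;50m🬰[0m
[38;2;15;15;25m[48;2;15;15;25m [38;2;15;15;25m[48;2;15;15;25m [38;2;35;35;50m[48;2;15;15;25m▌[38;2;15;15;25m[48;2;15;15;25m [38;2;15;15;25m[48;2;35;35;50m▌[38;2;15;15;25m[48;2;15;15;25m [38;2;15;15;25m[48;2;15;15;25m [38;2;35;35;50m[48;2;15;15;25m▌[38;2;15;15;25m[48;2;15;15;25m [38;2;15;15;25m[48;2;35;35;50m▌[38;2;15;15;25m[48;2;15;15;25m [38;2;15;15;25m[48;2;15;15;25m [0m
</frame>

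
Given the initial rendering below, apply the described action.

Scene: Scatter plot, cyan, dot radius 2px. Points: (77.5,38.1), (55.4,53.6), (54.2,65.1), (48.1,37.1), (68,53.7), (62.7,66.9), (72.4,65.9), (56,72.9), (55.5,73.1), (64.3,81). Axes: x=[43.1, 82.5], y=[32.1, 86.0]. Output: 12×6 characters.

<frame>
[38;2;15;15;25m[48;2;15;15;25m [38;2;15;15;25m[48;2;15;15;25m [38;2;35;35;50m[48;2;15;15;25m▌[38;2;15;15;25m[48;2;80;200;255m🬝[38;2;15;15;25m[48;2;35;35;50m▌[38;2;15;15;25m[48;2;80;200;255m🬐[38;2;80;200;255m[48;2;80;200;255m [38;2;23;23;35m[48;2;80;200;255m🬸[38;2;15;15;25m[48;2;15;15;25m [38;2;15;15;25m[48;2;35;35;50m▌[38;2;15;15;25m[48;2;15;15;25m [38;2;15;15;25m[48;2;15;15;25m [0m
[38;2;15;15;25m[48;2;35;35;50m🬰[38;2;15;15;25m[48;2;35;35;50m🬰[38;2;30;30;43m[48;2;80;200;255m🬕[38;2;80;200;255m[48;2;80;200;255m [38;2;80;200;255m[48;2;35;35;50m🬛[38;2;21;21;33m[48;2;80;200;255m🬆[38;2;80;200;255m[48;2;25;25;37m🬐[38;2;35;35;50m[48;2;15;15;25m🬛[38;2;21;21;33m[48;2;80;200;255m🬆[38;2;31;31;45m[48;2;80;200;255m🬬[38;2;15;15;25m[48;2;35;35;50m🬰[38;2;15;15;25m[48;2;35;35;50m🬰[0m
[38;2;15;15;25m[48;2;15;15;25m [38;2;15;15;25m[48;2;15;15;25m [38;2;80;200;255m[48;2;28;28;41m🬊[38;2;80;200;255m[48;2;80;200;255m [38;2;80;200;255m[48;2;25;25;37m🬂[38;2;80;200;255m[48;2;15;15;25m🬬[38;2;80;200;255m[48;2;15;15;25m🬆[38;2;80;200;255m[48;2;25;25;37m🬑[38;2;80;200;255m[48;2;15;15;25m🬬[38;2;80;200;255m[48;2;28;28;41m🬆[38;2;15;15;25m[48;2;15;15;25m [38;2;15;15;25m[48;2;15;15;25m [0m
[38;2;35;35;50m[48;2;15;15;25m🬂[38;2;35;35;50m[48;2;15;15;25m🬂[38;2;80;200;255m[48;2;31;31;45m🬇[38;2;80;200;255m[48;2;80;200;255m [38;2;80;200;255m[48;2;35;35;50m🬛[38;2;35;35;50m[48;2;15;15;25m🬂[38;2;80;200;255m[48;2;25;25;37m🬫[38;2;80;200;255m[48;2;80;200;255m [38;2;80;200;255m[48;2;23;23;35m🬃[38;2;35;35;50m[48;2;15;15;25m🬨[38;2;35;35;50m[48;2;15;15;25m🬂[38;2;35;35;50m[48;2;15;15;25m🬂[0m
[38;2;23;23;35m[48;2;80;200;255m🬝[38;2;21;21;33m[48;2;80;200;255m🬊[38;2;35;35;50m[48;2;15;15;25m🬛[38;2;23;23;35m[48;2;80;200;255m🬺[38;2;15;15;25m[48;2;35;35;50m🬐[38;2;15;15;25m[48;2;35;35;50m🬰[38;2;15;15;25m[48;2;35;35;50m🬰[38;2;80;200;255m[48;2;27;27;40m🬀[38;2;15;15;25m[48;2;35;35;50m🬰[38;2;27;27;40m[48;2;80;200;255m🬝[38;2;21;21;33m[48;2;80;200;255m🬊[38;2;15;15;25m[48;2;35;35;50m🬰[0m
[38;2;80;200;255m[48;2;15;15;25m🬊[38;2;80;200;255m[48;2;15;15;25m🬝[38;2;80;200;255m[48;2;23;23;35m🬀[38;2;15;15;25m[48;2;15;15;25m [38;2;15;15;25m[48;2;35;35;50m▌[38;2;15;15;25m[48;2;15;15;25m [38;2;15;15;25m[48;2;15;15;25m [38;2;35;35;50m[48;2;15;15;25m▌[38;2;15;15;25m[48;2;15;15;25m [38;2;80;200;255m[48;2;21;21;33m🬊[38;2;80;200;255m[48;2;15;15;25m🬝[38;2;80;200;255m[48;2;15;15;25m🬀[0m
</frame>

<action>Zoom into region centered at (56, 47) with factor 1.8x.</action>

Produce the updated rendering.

<frame>
[38;2;15;15;25m[48;2;15;15;25m [38;2;15;15;25m[48;2;15;15;25m [38;2;35;35;50m[48;2;15;15;25m▌[38;2;15;15;25m[48;2;15;15;25m [38;2;15;15;25m[48;2;35;35;50m▌[38;2;15;15;25m[48;2;80;200;255m🬬[38;2;15;15;25m[48;2;15;15;25m [38;2;35;35;50m[48;2;15;15;25m▌[38;2;15;15;25m[48;2;15;15;25m [38;2;15;15;25m[48;2;35;35;50m▌[38;2;15;15;25m[48;2;15;15;25m [38;2;15;15;25m[48;2;15;15;25m [0m
[38;2;15;15;25m[48;2;35;35;50m🬰[38;2;15;15;25m[48;2;35;35;50m🬰[38;2;35;35;50m[48;2;15;15;25m🬛[38;2;15;15;25m[48;2;35;35;50m🬰[38;2;15;15;25m[48;2;80;200;255m🬐[38;2;80;200;255m[48;2;80;200;255m [38;2;19;19;30m[48;2;80;200;255m🬸[38;2;35;35;50m[48;2;15;15;25m🬛[38;2;15;15;25m[48;2;35;35;50m🬰[38;2;15;15;25m[48;2;35;35;50m🬐[38;2;15;15;25m[48;2;35;35;50m🬰[38;2;15;15;25m[48;2;35;35;50m🬰[0m
[38;2;15;15;25m[48;2;15;15;25m [38;2;15;15;25m[48;2;15;15;25m [38;2;35;35;50m[48;2;15;15;25m▌[38;2;15;15;25m[48;2;15;15;25m [38;2;15;15;25m[48;2;35;35;50m▌[38;2;80;200;255m[48;2;15;15;25m🬀[38;2;15;15;25m[48;2;15;15;25m [38;2;35;35;50m[48;2;15;15;25m▌[38;2;15;15;25m[48;2;15;15;25m [38;2;15;15;25m[48;2;35;35;50m▌[38;2;15;15;25m[48;2;15;15;25m [38;2;15;15;25m[48;2;15;15;25m [0m
[38;2;35;35;50m[48;2;15;15;25m🬂[38;2;35;35;50m[48;2;15;15;25m🬂[38;2;35;35;50m[48;2;15;15;25m🬕[38;2;35;35;50m[48;2;15;15;25m🬂[38;2;35;35;50m[48;2;15;15;25m🬨[38;2;35;35;50m[48;2;15;15;25m🬂[38;2;35;35;50m[48;2;15;15;25m🬂[38;2;35;35;50m[48;2;15;15;25m🬕[38;2;35;35;50m[48;2;15;15;25m🬂[38;2;35;35;50m[48;2;15;15;25m🬨[38;2;35;35;50m[48;2;15;15;25m🬂[38;2;35;35;50m[48;2;15;15;25m🬂[0m
[38;2;23;23;35m[48;2;80;200;255m🬝[38;2;15;15;25m[48;2;80;200;255m🬀[38;2;28;28;41m[48;2;80;200;255m🬊[38;2;15;15;25m[48;2;35;35;50m🬰[38;2;15;15;25m[48;2;35;35;50m🬐[38;2;15;15;25m[48;2;35;35;50m🬰[38;2;15;15;25m[48;2;35;35;50m🬰[38;2;35;35;50m[48;2;15;15;25m🬛[38;2;15;15;25m[48;2;35;35;50m🬰[38;2;15;15;25m[48;2;35;35;50m🬐[38;2;15;15;25m[48;2;35;35;50m🬰[38;2;15;15;25m[48;2;35;35;50m🬰[0m
[38;2;15;15;25m[48;2;15;15;25m [38;2;80;200;255m[48;2;15;15;25m🬊[38;2;80;200;255m[48;2;23;23;35m🬀[38;2;15;15;25m[48;2;15;15;25m [38;2;15;15;25m[48;2;35;35;50m▌[38;2;15;15;25m[48;2;15;15;25m [38;2;15;15;25m[48;2;15;15;25m [38;2;35;35;50m[48;2;15;15;25m▌[38;2;15;15;25m[48;2;15;15;25m [38;2;15;15;25m[48;2;35;35;50m▌[38;2;15;15;25m[48;2;15;15;25m [38;2;15;15;25m[48;2;15;15;25m [0m
</frame>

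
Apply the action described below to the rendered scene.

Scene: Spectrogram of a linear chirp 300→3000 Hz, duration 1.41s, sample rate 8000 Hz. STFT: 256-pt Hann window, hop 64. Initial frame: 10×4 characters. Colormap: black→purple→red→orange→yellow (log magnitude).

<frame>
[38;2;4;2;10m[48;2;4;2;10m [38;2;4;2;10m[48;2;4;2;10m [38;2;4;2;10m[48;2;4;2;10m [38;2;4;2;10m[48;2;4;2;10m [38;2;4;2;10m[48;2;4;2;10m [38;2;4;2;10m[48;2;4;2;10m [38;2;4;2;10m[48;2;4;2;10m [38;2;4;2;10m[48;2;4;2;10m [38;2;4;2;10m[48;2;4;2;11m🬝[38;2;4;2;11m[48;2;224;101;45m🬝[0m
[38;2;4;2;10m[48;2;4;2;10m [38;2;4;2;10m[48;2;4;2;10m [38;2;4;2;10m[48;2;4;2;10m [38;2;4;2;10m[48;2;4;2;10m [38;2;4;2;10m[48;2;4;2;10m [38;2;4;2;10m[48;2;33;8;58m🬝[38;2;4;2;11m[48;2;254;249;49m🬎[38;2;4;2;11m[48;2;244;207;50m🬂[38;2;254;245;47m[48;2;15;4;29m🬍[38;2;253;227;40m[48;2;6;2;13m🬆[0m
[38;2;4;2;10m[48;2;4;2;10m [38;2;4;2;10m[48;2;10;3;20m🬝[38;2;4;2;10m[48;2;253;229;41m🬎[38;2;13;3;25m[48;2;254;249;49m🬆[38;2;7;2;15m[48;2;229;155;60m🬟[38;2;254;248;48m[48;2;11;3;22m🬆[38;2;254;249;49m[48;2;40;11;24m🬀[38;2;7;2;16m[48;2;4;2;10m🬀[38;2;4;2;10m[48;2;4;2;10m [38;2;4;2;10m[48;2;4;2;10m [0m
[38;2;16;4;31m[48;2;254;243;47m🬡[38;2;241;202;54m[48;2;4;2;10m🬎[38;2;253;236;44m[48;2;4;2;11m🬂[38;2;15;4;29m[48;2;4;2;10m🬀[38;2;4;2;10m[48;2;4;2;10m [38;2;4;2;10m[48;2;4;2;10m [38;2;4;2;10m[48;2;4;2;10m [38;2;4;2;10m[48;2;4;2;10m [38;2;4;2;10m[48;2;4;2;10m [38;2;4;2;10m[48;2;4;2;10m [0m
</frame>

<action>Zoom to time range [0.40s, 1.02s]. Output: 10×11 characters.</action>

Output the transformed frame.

<frame>
[38;2;4;2;10m[48;2;4;2;10m [38;2;4;2;10m[48;2;4;2;10m [38;2;4;2;10m[48;2;4;2;10m [38;2;4;2;10m[48;2;4;2;10m [38;2;4;2;10m[48;2;4;2;10m [38;2;4;2;10m[48;2;4;2;10m [38;2;4;2;10m[48;2;4;2;10m [38;2;4;2;10m[48;2;4;2;10m [38;2;4;2;10m[48;2;4;2;10m [38;2;4;2;10m[48;2;4;2;10m [0m
[38;2;4;2;10m[48;2;4;2;10m [38;2;4;2;10m[48;2;4;2;10m [38;2;4;2;10m[48;2;4;2;10m [38;2;4;2;10m[48;2;4;2;10m [38;2;4;2;10m[48;2;4;2;10m [38;2;4;2;10m[48;2;4;2;10m [38;2;4;2;10m[48;2;4;2;10m [38;2;4;2;10m[48;2;4;2;10m [38;2;4;2;10m[48;2;4;2;10m [38;2;4;2;10m[48;2;4;2;10m [0m
[38;2;4;2;10m[48;2;4;2;10m [38;2;4;2;10m[48;2;4;2;10m [38;2;4;2;10m[48;2;4;2;10m [38;2;4;2;10m[48;2;4;2;10m [38;2;4;2;10m[48;2;4;2;10m [38;2;4;2;10m[48;2;4;2;10m [38;2;4;2;10m[48;2;4;2;10m [38;2;4;2;10m[48;2;4;2;10m [38;2;4;2;10m[48;2;4;2;10m [38;2;4;2;10m[48;2;4;2;10m [0m
[38;2;4;2;10m[48;2;4;2;10m [38;2;4;2;10m[48;2;4;2;10m [38;2;4;2;10m[48;2;4;2;10m [38;2;4;2;10m[48;2;4;2;10m [38;2;4;2;10m[48;2;4;2;10m [38;2;4;2;10m[48;2;4;2;10m [38;2;4;2;10m[48;2;4;2;10m [38;2;4;2;10m[48;2;4;2;10m [38;2;4;2;10m[48;2;4;2;10m [38;2;4;2;10m[48;2;4;2;11m🬝[0m
[38;2;4;2;10m[48;2;4;2;10m [38;2;4;2;10m[48;2;4;2;10m [38;2;4;2;10m[48;2;4;2;10m [38;2;4;2;10m[48;2;4;2;10m [38;2;4;2;10m[48;2;4;2;10m [38;2;4;2;10m[48;2;4;2;10m [38;2;4;2;10m[48;2;4;2;11m🬝[38;2;4;2;10m[48;2;6;2;14m🬝[38;2;5;2;13m[48;2;30;7;54m🬝[38;2;12;3;23m[48;2;240;176;46m🬎[0m
[38;2;4;2;10m[48;2;4;2;10m [38;2;4;2;10m[48;2;4;2;10m [38;2;4;2;10m[48;2;4;2;10m [38;2;4;2;10m[48;2;4;2;11m🬝[38;2;4;2;10m[48;2;6;2;14m🬝[38;2;6;2;13m[48;2;34;8;61m🬝[38;2;13;3;27m[48;2;249;194;33m🬎[38;2;82;21;57m[48;2;254;249;49m🬆[38;2;248;207;40m[48;2;31;7;56m🬝[38;2;254;249;49m[48;2;56;14;37m🬂[0m
[38;2;4;2;10m[48;2;5;2;11m🬝[38;2;4;2;11m[48;2;10;3;20m🬝[38;2;10;3;20m[48;2;166;42;82m🬝[38;2;45;11;35m[48;2;254;248;49m🬎[38;2;32;7;57m[48;2;253;232;42m🬂[38;2;253;232;42m[48;2;33;8;57m🬎[38;2;254;248;49m[48;2;46;12;34m🬂[38;2;169;43;82m[48;2;10;3;21m🬀[38;2;10;3;20m[48;2;4;2;11m🬀[38;2;4;2;11m[48;2;4;2;10m🬂[0m
[38;2;19;4;36m[48;2;253;231;41m🬆[38;2;108;27;67m[48;2;248;210;45m🬟[38;2;240;199;56m[48;2;12;3;24m🬎[38;2;250;196;32m[48;2;13;3;26m🬂[38;2;35;8;61m[48;2;6;2;13m🬀[38;2;5;2;13m[48;2;4;2;10m🬂[38;2;4;2;11m[48;2;4;2;10m🬀[38;2;4;2;10m[48;2;4;2;10m [38;2;4;2;10m[48;2;4;2;10m [38;2;4;2;10m[48;2;4;2;10m [0m
[38;2;251;181;21m[48;2;25;6;32m🬀[38;2;16;4;30m[48;2;5;2;12m🬀[38;2;5;2;12m[48;2;4;2;10m🬀[38;2;4;2;10m[48;2;4;2;10m [38;2;4;2;10m[48;2;4;2;10m [38;2;4;2;10m[48;2;4;2;10m [38;2;4;2;10m[48;2;4;2;10m [38;2;4;2;10m[48;2;4;2;10m [38;2;4;2;10m[48;2;4;2;10m [38;2;4;2;10m[48;2;4;2;10m [0m
[38;2;4;2;10m[48;2;4;2;10m [38;2;4;2;10m[48;2;4;2;10m [38;2;4;2;10m[48;2;4;2;10m [38;2;4;2;10m[48;2;4;2;10m [38;2;4;2;10m[48;2;4;2;10m [38;2;4;2;10m[48;2;4;2;10m [38;2;4;2;10m[48;2;4;2;10m [38;2;4;2;10m[48;2;4;2;10m [38;2;4;2;10m[48;2;4;2;10m [38;2;4;2;10m[48;2;4;2;10m [0m
[38;2;4;2;10m[48;2;4;2;10m [38;2;4;2;10m[48;2;4;2;10m [38;2;4;2;10m[48;2;4;2;10m [38;2;4;2;10m[48;2;4;2;10m [38;2;4;2;10m[48;2;4;2;10m [38;2;4;2;10m[48;2;4;2;10m [38;2;4;2;10m[48;2;4;2;10m [38;2;4;2;10m[48;2;4;2;10m [38;2;4;2;10m[48;2;4;2;10m [38;2;4;2;10m[48;2;4;2;10m [0m
</frame>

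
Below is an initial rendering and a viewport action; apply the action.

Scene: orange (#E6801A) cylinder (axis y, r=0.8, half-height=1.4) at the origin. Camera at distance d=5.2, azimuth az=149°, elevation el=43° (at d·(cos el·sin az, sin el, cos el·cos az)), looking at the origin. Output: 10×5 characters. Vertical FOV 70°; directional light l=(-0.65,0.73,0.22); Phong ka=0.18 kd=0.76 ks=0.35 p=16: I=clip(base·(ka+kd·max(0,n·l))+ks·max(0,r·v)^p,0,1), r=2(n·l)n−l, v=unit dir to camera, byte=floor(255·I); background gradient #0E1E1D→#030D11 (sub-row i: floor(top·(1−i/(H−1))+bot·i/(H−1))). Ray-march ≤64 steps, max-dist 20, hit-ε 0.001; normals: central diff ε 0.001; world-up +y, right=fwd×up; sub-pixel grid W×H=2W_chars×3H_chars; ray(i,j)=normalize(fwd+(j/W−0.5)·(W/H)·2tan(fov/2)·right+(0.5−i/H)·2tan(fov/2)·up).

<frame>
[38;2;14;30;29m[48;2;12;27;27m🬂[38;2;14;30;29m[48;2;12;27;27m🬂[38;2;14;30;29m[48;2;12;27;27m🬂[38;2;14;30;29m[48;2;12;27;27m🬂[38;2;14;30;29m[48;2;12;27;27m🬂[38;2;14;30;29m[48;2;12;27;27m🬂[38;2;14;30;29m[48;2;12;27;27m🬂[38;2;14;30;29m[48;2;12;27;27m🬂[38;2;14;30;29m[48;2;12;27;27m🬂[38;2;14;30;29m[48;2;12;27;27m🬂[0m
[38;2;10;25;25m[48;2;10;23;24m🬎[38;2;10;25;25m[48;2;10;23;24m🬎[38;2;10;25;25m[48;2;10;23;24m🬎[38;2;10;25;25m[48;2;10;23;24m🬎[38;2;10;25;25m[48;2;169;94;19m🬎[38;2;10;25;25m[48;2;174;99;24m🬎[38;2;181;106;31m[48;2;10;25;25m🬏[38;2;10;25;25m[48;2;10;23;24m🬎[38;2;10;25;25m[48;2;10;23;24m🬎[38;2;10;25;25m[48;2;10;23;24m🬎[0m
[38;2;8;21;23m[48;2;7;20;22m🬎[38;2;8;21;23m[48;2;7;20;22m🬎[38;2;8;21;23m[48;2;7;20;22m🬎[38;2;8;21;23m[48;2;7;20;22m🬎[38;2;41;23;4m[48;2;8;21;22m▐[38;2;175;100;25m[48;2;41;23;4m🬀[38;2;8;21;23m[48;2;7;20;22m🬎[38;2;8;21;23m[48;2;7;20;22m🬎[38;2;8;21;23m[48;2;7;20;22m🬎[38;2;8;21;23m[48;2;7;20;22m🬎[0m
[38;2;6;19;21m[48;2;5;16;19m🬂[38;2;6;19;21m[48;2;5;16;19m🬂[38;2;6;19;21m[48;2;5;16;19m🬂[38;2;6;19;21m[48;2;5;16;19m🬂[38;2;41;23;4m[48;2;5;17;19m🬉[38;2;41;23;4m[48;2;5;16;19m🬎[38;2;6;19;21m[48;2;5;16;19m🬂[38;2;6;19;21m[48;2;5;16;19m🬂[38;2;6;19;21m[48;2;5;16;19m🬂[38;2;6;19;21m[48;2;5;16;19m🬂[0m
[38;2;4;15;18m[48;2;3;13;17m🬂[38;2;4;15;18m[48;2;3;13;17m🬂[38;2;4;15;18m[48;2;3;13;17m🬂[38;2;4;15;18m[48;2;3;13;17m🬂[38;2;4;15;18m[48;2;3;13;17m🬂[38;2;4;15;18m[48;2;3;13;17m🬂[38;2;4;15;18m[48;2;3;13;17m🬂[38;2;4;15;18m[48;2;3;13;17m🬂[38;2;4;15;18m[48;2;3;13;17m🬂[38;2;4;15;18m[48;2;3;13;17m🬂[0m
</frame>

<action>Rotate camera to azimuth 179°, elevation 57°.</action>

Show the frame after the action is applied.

<frame>
[38;2;14;30;29m[48;2;12;27;27m🬂[38;2;14;30;29m[48;2;12;27;27m🬂[38;2;14;30;29m[48;2;12;27;27m🬂[38;2;14;30;29m[48;2;12;27;27m🬂[38;2;14;30;29m[48;2;12;27;27m🬂[38;2;14;30;29m[48;2;12;27;27m🬂[38;2;14;30;29m[48;2;12;27;27m🬂[38;2;14;30;29m[48;2;12;27;27m🬂[38;2;14;30;29m[48;2;12;27;27m🬂[38;2;14;30;29m[48;2;12;27;27m🬂[0m
[38;2;10;25;25m[48;2;10;23;24m🬎[38;2;10;25;25m[48;2;10;23;24m🬎[38;2;10;25;25m[48;2;10;23;24m🬎[38;2;10;25;25m[48;2;10;23;24m🬎[38;2;10;25;25m[48;2;169;94;19m🬝[38;2;10;25;25m[48;2;169;94;19m🬎[38;2;10;25;25m[48;2;10;23;24m🬎[38;2;10;25;25m[48;2;10;23;24m🬎[38;2;10;25;25m[48;2;10;23;24m🬎[38;2;10;25;25m[48;2;10;23;24m🬎[0m
[38;2;8;21;23m[48;2;7;20;22m🬎[38;2;8;21;23m[48;2;7;20;22m🬎[38;2;8;21;23m[48;2;7;20;22m🬎[38;2;8;21;23m[48;2;7;20;22m🬎[38;2;169;94;19m[48;2;18;21;16m🬊[38;2;169;94;19m[48;2;51;28;5m🬎[38;2;171;97;22m[48;2;7;20;22m🬀[38;2;8;21;23m[48;2;7;20;22m🬎[38;2;8;21;23m[48;2;7;20;22m🬎[38;2;8;21;23m[48;2;7;20;22m🬎[0m
[38;2;6;19;21m[48;2;5;16;19m🬂[38;2;6;19;21m[48;2;5;16;19m🬂[38;2;6;19;21m[48;2;5;16;19m🬂[38;2;6;19;21m[48;2;5;16;19m🬂[38;2;41;23;4m[48;2;5;17;19m🬁[38;2;76;42;8m[48;2;19;19;13m🬁[38;2;6;19;21m[48;2;5;16;19m🬂[38;2;6;19;21m[48;2;5;16;19m🬂[38;2;6;19;21m[48;2;5;16;19m🬂[38;2;6;19;21m[48;2;5;16;19m🬂[0m
[38;2;4;15;18m[48;2;3;13;17m🬂[38;2;4;15;18m[48;2;3;13;17m🬂[38;2;4;15;18m[48;2;3;13;17m🬂[38;2;4;15;18m[48;2;3;13;17m🬂[38;2;4;15;18m[48;2;3;13;17m🬂[38;2;4;15;18m[48;2;3;13;17m🬂[38;2;4;15;18m[48;2;3;13;17m🬂[38;2;4;15;18m[48;2;3;13;17m🬂[38;2;4;15;18m[48;2;3;13;17m🬂[38;2;4;15;18m[48;2;3;13;17m🬂[0m
</frame>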